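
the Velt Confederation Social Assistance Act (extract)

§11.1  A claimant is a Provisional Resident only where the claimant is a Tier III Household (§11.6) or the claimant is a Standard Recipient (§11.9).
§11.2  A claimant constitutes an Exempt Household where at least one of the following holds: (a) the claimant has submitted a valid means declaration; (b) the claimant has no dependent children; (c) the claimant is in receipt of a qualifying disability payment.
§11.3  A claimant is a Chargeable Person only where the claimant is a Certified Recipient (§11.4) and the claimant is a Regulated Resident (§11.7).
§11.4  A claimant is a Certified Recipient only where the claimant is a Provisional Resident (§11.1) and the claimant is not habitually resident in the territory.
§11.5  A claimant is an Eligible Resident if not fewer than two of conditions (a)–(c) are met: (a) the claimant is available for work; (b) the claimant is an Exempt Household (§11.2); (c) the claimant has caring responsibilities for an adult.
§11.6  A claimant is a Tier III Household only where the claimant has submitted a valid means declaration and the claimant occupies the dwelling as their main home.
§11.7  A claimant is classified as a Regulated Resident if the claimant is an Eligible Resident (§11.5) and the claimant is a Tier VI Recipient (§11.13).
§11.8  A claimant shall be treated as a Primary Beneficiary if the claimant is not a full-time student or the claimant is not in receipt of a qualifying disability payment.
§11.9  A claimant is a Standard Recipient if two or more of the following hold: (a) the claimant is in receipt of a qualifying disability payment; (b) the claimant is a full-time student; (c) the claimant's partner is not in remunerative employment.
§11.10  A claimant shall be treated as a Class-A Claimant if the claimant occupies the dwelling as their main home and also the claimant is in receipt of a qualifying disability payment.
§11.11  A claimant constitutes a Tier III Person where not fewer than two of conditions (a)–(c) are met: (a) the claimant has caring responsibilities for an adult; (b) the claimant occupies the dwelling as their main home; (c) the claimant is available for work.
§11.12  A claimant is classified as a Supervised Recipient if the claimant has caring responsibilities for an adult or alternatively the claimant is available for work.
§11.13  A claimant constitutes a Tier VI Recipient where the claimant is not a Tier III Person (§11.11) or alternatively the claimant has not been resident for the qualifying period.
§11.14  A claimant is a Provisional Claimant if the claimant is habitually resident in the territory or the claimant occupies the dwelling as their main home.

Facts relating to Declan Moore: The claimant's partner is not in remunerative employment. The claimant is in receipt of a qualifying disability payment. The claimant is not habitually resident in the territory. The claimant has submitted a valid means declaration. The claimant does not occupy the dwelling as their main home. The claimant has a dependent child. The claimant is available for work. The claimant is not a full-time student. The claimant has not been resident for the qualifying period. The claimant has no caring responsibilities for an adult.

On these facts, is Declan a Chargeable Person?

Yes

§11.6 — Tier III Household: [the claimant has submitted a valid means declaration? yes] AND [the claimant occupies the dwelling as their main home? no] → not satisfied.
§11.9 — Standard Recipient: the claimant is in receipt of a qualifying disability payment? yes; the claimant is a full-time student? no; the claimant's partner is not in remunerative employment? yes — 2 of 3 hold (need ≥2) → satisfied.
§11.1 — Provisional Resident: [Tier III Household (§11.6)? no] OR [Standard Recipient (§11.9)? yes] → satisfied.
§11.4 — Certified Recipient: [Provisional Resident (§11.1)? yes] AND [the claimant is not habitually resident in the territory? yes] → satisfied.
§11.2 — Exempt Household: [the claimant has submitted a valid means declaration? yes] OR [the claimant has no dependent children? no] OR [the claimant is in receipt of a qualifying disability payment? yes] → satisfied.
§11.5 — Eligible Resident: the claimant is available for work? yes; Exempt Household (§11.2)? yes; the claimant has caring responsibilities for an adult? no — 2 of 3 hold (need ≥2) → satisfied.
§11.11 — Tier III Person: the claimant has caring responsibilities for an adult? no; the claimant occupies the dwelling as their main home? no; the claimant is available for work? yes — 1 of 3 hold (need ≥2) → not satisfied.
§11.13 — Tier VI Recipient: [not a Tier III Person (§11.11)? yes] OR [the claimant has not been resident for the qualifying period? yes] → satisfied.
§11.7 — Regulated Resident: [Eligible Resident (§11.5)? yes] AND [Tier VI Recipient (§11.13)? yes] → satisfied.
§11.3 — Chargeable Person: [Certified Recipient (§11.4)? yes] AND [Regulated Resident (§11.7)? yes] → satisfied.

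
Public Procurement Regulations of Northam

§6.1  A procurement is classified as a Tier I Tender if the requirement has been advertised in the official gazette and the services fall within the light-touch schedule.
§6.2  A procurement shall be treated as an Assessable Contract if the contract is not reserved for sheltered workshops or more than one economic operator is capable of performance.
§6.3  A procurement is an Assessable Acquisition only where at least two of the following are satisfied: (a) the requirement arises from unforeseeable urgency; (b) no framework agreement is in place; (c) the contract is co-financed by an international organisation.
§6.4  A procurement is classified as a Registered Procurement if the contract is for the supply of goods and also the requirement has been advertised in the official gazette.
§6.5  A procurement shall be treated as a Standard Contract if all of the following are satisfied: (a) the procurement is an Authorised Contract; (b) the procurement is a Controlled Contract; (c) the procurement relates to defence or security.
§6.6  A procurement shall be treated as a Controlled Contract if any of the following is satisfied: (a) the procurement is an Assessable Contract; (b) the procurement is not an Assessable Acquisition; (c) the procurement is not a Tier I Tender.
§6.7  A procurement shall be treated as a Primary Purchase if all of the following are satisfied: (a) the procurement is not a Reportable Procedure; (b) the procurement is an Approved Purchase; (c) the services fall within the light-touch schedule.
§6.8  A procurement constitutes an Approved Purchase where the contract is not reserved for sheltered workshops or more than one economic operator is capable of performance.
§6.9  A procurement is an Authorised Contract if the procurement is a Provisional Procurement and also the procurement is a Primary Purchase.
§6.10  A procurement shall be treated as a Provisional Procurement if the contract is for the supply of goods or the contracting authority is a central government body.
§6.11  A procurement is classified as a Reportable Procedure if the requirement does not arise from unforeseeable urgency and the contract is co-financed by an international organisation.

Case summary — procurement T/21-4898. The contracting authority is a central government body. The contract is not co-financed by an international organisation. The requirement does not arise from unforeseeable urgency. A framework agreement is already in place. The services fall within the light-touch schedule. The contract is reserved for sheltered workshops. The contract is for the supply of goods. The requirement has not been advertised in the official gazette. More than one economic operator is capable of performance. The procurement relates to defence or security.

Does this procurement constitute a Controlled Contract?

Yes

Under §6.2: the contract is not reserved for sheltered workshops? no; or more than one economic operator is capable of performance? yes. So the procurement is an Assessable Contract.
Under §6.3: the requirement arises from unforeseeable urgency? no; no framework agreement is in place? no; the contract is co-financed by an international organisation? no — 0 of 3 hold (need ≥2) → not satisfied.
Under §6.1: the requirement has been advertised in the official gazette? no; and the services fall within the light-touch schedule? yes. So the procurement is not a Tier I Tender.
Under §6.6: Assessable Contract (§6.2)? yes; or not an Assessable Acquisition (§6.3)? yes; or not a Tier I Tender (§6.1)? yes. So the procurement is a Controlled Contract.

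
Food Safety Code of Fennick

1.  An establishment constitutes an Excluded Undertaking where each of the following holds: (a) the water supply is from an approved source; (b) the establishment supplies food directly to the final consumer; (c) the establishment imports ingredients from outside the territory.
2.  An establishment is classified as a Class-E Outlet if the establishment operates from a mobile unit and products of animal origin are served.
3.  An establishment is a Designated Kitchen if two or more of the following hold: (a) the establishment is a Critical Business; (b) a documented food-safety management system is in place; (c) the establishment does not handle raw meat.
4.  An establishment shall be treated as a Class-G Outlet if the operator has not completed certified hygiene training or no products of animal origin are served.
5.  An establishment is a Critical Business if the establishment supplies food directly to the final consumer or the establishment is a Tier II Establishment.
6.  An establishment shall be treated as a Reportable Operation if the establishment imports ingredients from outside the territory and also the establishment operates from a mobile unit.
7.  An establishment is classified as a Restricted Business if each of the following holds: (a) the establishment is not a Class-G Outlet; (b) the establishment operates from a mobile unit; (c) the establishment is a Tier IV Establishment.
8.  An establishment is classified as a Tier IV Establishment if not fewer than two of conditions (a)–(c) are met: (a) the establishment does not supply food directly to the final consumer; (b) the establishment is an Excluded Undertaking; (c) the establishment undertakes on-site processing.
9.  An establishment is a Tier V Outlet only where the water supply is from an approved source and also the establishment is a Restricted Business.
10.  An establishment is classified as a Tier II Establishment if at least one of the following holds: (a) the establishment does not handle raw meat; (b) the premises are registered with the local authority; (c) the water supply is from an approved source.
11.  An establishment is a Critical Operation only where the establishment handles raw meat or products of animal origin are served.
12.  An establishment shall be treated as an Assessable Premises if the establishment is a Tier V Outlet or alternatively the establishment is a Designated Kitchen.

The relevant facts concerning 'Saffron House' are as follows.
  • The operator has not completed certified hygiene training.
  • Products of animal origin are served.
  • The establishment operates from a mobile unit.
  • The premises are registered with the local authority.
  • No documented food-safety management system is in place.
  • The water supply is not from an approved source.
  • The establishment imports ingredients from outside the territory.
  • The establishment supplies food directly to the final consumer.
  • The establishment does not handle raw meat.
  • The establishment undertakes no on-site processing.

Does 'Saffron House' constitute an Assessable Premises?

paragraph 4 — Class-G Outlet: [the operator has not completed certified hygiene training? yes] OR [no products of animal origin are served? no] → satisfied.
paragraph 1 — Excluded Undertaking: [the water supply is from an approved source? no] AND [the establishment supplies food directly to the final consumer? yes] AND [the establishment imports ingredients from outside the territory? yes] → not satisfied.
paragraph 8 — Tier IV Establishment: the establishment does not supply food directly to the final consumer? no; Excluded Undertaking (paragraph 1)? no; the establishment undertakes on-site processing? no — 0 of 3 hold (need ≥2) → not satisfied.
paragraph 7 — Restricted Business: [not a Class-G Outlet (paragraph 4)? no] AND [the establishment operates from a mobile unit? yes] AND [Tier IV Establishment (paragraph 8)? no] → not satisfied.
paragraph 9 — Tier V Outlet: [the water supply is from an approved source? no] AND [Restricted Business (paragraph 7)? no] → not satisfied.
paragraph 10 — Tier II Establishment: [the establishment does not handle raw meat? yes] OR [the premises are registered with the local authority? yes] OR [the water supply is from an approved source? no] → satisfied.
paragraph 5 — Critical Business: [the establishment supplies food directly to the final consumer? yes] OR [Tier II Establishment (paragraph 10)? yes] → satisfied.
paragraph 3 — Designated Kitchen: Critical Business (paragraph 5)? yes; a documented food-safety management system is in place? no; the establishment does not handle raw meat? yes — 2 of 3 hold (need ≥2) → satisfied.
paragraph 12 — Assessable Premises: [Tier V Outlet (paragraph 9)? no] OR [Designated Kitchen (paragraph 3)? yes] → satisfied.

Yes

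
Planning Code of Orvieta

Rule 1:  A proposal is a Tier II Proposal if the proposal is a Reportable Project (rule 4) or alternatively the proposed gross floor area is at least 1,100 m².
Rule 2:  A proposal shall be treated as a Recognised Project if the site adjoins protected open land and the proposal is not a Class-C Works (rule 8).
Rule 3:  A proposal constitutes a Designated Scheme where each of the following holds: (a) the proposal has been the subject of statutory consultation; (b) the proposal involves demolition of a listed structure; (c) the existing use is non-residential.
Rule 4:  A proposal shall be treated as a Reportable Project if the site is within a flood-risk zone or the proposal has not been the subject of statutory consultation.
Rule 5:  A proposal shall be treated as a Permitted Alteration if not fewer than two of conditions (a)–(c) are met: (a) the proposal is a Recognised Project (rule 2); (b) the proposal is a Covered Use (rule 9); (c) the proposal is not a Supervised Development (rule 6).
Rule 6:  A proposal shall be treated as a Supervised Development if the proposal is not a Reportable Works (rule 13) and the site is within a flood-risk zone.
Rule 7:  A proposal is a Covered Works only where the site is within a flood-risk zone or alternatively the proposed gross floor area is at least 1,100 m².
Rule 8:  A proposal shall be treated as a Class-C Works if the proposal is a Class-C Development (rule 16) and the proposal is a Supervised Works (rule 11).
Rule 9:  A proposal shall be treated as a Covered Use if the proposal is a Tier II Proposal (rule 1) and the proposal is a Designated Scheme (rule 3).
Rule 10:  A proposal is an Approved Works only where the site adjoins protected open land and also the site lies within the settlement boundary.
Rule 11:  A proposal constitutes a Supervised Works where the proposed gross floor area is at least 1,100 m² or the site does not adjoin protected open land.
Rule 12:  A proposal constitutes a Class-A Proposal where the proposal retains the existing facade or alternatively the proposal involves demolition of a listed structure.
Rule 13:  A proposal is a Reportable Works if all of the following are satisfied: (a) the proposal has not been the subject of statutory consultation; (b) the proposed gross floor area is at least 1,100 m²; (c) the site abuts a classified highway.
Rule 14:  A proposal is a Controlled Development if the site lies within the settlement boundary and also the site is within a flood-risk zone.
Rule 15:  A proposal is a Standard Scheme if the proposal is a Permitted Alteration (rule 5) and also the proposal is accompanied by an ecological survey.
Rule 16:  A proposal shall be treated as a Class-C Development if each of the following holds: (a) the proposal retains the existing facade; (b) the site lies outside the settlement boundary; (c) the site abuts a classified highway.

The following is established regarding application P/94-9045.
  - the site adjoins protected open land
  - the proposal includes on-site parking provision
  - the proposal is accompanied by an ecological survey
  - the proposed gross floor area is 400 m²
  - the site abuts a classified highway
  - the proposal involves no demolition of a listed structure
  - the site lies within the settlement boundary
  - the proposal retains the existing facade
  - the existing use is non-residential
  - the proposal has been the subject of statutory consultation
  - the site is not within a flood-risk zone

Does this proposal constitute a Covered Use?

No

Under rule 4: the site is within a flood-risk zone? no; or the proposal has not been the subject of statutory consultation? no. So the proposal is not a Reportable Project.
Under rule 1: Reportable Project (rule 4)? no; or proposed gross floor area: 400 m² ≥ 1,100 m²? no. So the proposal is not a Tier II Proposal.
Under rule 3: the proposal has been the subject of statutory consultation? yes; and the proposal involves demolition of a listed structure? no; and the existing use is non-residential? yes. So the proposal is not a Designated Scheme.
Under rule 9: Tier II Proposal (rule 1)? no; and Designated Scheme (rule 3)? no. So the proposal is not a Covered Use.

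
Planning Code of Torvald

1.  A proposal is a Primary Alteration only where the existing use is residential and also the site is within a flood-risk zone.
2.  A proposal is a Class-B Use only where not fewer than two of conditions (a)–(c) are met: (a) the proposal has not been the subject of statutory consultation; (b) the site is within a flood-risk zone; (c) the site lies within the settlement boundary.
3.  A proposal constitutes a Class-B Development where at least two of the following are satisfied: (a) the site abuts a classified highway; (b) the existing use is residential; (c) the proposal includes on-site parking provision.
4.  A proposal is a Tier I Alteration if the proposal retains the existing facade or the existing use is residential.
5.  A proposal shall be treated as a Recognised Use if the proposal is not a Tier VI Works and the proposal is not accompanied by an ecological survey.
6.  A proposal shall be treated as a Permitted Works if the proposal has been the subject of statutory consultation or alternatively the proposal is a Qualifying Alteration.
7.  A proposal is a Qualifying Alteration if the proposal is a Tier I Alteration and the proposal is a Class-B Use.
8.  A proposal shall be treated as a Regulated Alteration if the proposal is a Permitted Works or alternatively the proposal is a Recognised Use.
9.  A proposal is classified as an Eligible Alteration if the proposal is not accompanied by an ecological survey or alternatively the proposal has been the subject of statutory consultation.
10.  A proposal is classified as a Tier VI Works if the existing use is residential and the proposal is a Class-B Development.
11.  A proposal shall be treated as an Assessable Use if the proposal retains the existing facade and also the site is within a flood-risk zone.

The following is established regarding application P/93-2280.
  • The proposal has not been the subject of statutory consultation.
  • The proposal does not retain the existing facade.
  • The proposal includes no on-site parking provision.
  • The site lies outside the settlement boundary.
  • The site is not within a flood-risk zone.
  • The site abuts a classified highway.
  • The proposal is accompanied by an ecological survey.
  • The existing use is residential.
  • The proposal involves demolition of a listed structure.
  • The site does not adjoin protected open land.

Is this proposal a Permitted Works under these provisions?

No

paragraph 4 — Tier I Alteration: [the proposal retains the existing facade? no] OR [the existing use is residential? yes] → satisfied.
paragraph 2 — Class-B Use: the proposal has not been the subject of statutory consultation? yes; the site is within a flood-risk zone? no; the site lies within the settlement boundary? no — 1 of 3 hold (need ≥2) → not satisfied.
paragraph 7 — Qualifying Alteration: [Tier I Alteration (paragraph 4)? yes] AND [Class-B Use (paragraph 2)? no] → not satisfied.
paragraph 6 — Permitted Works: [the proposal has been the subject of statutory consultation? no] OR [Qualifying Alteration (paragraph 7)? no] → not satisfied.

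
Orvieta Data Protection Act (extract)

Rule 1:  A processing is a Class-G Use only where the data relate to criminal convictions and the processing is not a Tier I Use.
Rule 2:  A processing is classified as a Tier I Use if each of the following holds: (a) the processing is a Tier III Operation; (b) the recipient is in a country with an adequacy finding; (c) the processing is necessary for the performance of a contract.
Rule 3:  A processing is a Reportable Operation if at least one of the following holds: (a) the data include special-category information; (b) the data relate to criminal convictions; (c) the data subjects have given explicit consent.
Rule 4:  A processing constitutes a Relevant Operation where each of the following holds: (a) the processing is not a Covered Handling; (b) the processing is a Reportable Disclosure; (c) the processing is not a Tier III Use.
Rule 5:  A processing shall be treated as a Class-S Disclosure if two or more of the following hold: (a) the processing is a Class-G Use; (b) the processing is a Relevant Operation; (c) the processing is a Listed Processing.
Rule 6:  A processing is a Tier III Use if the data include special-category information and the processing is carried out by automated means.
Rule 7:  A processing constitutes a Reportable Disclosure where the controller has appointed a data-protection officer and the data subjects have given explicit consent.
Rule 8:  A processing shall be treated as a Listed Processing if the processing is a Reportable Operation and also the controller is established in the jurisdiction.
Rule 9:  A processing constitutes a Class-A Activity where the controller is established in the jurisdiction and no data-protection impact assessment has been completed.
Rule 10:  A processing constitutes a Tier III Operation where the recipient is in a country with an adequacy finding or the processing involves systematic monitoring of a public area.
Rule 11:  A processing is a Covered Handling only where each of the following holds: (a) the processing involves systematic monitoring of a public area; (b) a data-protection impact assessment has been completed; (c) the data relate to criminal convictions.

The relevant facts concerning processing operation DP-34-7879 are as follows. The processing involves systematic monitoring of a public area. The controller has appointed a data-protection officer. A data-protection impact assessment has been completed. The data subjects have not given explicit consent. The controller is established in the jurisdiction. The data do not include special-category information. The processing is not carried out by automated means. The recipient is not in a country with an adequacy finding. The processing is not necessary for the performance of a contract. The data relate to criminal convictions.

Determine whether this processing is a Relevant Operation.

No

Under rule 11: the processing involves systematic monitoring of a public area? yes; and a data-protection impact assessment has been completed? yes; and the data relate to criminal convictions? yes. So the processing is a Covered Handling.
Under rule 7: the controller has appointed a data-protection officer? yes; and the data subjects have given explicit consent? no. So the processing is not a Reportable Disclosure.
Under rule 6: the data include special-category information? no; and the processing is carried out by automated means? no. So the processing is not a Tier III Use.
Under rule 4: not a Covered Handling (rule 11)? no; and Reportable Disclosure (rule 7)? no; and not a Tier III Use (rule 6)? yes. So the processing is not a Relevant Operation.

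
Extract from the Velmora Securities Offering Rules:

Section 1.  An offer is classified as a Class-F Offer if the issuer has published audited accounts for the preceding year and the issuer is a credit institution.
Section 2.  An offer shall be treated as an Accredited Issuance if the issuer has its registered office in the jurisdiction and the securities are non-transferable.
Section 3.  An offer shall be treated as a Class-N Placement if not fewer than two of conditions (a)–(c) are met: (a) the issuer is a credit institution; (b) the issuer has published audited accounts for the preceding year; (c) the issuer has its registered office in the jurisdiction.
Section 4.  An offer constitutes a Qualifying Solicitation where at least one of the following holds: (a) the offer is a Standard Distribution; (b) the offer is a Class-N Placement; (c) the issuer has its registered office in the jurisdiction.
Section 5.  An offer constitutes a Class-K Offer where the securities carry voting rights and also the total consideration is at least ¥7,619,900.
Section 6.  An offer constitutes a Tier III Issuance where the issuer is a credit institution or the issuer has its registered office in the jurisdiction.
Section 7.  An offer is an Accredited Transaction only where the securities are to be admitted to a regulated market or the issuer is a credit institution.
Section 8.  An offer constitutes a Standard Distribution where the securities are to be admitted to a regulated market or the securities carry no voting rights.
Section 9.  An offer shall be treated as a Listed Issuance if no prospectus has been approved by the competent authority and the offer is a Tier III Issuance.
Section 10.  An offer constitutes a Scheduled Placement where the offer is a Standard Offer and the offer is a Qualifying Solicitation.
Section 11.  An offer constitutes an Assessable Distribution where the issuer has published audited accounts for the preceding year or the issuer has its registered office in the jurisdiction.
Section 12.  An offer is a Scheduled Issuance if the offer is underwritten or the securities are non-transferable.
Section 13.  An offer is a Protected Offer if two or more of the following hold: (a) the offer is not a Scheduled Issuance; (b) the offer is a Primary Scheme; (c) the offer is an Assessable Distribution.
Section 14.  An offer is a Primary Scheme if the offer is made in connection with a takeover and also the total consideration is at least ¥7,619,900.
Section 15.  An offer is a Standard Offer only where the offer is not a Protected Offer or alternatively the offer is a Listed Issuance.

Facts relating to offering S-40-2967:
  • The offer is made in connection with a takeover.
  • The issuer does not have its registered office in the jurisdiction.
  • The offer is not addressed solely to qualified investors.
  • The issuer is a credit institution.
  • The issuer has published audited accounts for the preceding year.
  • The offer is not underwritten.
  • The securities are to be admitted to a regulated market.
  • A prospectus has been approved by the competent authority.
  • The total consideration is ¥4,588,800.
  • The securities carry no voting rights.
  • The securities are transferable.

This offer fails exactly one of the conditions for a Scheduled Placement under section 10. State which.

Under section 12: the offer is underwritten? no; or the securities are non-transferable? no. So the offer is not a Scheduled Issuance.
Under section 14: the offer is made in connection with a takeover? yes; and total consideration: ¥4,588,800 ≥ ¥7,619,900? no. So the offer is not a Primary Scheme.
Under section 11: the issuer has published audited accounts for the preceding year? yes; or the issuer has its registered office in the jurisdiction? no. So the offer is an Assessable Distribution.
Under section 13: not a Scheduled Issuance (section 12)? yes; Primary Scheme (section 14)? no; Assessable Distribution (section 11)? yes — 2 of 3 hold (need ≥2) → satisfied.
Under section 6: the issuer is a credit institution? yes; or the issuer has its registered office in the jurisdiction? no. So the offer is a Tier III Issuance.
Under section 9: no prospectus has been approved by the competent authority? no; and Tier III Issuance (section 6)? yes. So the offer is not a Listed Issuance.
Under section 15: not a Protected Offer (section 13)? no; or Listed Issuance (section 9)? no. So the offer is not a Standard Offer.
Under section 8: the securities are to be admitted to a regulated market? yes; or the securities carry no voting rights? yes. So the offer is a Standard Distribution.
Under section 3: the issuer is a credit institution? yes; the issuer has published audited accounts for the preceding year? yes; the issuer has its registered office in the jurisdiction? no — 2 of 3 hold (need ≥2) → satisfied.
Under section 4: Standard Distribution (section 8)? yes; or Class-N Placement (section 3)? yes; or the issuer has its registered office in the jurisdiction? no. So the offer is a Qualifying Solicitation.
Under section 10: Standard Offer (section 15)? no; and Qualifying Solicitation (section 4)? yes. So the offer is not a Scheduled Placement.

Standard Offer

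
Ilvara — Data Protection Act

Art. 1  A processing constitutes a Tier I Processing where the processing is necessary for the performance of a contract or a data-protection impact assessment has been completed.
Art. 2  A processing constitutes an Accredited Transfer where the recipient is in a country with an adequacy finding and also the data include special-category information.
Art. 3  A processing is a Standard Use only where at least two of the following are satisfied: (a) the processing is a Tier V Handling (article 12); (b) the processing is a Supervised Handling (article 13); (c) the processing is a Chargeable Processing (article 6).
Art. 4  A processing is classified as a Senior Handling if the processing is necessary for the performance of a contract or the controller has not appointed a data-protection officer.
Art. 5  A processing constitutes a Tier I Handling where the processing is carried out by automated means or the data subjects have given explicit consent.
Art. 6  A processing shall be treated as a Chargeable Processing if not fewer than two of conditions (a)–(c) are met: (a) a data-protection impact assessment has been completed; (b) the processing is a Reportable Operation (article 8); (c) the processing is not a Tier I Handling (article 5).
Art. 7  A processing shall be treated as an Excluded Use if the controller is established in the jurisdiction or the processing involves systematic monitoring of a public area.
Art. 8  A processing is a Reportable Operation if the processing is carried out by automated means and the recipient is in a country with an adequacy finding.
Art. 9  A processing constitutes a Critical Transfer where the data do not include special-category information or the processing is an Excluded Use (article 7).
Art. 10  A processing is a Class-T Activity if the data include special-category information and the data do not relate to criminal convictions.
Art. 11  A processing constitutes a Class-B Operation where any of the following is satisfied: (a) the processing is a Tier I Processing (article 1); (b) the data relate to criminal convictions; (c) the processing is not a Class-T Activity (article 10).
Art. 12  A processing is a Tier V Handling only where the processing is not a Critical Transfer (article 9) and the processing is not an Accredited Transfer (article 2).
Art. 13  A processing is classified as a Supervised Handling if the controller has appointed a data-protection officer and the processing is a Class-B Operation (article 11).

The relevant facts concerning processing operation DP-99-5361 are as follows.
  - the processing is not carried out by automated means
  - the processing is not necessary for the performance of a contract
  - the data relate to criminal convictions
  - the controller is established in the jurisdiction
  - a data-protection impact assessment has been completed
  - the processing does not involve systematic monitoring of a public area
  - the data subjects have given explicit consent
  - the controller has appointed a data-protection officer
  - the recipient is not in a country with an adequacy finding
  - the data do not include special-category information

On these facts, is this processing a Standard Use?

No

article 7 — Excluded Use: [the controller is established in the jurisdiction? yes] OR [the processing involves systematic monitoring of a public area? no] → satisfied.
article 9 — Critical Transfer: [the data do not include special-category information? yes] OR [Excluded Use (article 7)? yes] → satisfied.
article 2 — Accredited Transfer: [the recipient is in a country with an adequacy finding? no] AND [the data include special-category information? no] → not satisfied.
article 12 — Tier V Handling: [not a Critical Transfer (article 9)? no] AND [not an Accredited Transfer (article 2)? yes] → not satisfied.
article 1 — Tier I Processing: [the processing is necessary for the performance of a contract? no] OR [a data-protection impact assessment has been completed? yes] → satisfied.
article 10 — Class-T Activity: [the data include special-category information? no] AND [the data do not relate to criminal convictions? no] → not satisfied.
article 11 — Class-B Operation: [Tier I Processing (article 1)? yes] OR [the data relate to criminal convictions? yes] OR [not a Class-T Activity (article 10)? yes] → satisfied.
article 13 — Supervised Handling: [the controller has appointed a data-protection officer? yes] AND [Class-B Operation (article 11)? yes] → satisfied.
article 8 — Reportable Operation: [the processing is carried out by automated means? no] AND [the recipient is in a country with an adequacy finding? no] → not satisfied.
article 5 — Tier I Handling: [the processing is carried out by automated means? no] OR [the data subjects have given explicit consent? yes] → satisfied.
article 6 — Chargeable Processing: a data-protection impact assessment has been completed? yes; Reportable Operation (article 8)? no; not a Tier I Handling (article 5)? no — 1 of 3 hold (need ≥2) → not satisfied.
article 3 — Standard Use: Tier V Handling (article 12)? no; Supervised Handling (article 13)? yes; Chargeable Processing (article 6)? no — 1 of 3 hold (need ≥2) → not satisfied.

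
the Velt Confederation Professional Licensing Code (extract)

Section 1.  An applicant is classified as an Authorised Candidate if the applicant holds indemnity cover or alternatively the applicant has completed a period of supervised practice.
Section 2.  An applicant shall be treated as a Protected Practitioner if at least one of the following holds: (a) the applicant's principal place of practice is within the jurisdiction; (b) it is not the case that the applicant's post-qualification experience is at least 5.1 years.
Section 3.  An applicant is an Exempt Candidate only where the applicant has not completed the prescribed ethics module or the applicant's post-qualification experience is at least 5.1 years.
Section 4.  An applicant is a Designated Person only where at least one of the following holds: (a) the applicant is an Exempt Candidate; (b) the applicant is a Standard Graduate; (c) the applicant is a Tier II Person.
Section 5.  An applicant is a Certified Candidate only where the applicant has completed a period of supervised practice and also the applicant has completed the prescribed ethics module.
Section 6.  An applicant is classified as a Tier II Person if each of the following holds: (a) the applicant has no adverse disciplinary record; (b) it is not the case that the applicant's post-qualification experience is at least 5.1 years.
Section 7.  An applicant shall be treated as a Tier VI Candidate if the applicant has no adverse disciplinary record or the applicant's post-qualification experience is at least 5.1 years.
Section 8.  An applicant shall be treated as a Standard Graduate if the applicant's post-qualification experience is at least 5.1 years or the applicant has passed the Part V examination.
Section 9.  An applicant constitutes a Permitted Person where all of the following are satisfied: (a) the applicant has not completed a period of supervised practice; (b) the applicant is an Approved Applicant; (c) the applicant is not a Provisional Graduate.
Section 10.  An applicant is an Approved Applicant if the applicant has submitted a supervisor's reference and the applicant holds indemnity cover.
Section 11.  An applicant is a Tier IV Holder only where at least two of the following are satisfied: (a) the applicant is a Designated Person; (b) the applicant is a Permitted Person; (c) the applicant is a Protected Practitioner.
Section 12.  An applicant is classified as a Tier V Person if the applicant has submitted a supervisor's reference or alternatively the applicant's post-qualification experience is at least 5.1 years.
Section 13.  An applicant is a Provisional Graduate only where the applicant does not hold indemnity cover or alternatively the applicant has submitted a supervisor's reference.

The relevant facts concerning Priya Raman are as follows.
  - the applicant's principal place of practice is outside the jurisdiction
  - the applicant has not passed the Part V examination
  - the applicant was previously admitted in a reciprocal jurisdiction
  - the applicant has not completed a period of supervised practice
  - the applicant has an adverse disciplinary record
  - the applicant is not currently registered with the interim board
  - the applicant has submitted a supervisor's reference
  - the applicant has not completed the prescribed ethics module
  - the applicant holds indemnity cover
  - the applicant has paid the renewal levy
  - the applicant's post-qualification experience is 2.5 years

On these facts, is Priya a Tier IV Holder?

Under section 3: the applicant has not completed the prescribed ethics module? yes; or applicant's post-qualification experience: 2.5 years ≥ 5.1 years? no. So the applicant is an Exempt Candidate.
Under section 8: applicant's post-qualification experience: 2.5 years ≥ 5.1 years? no; or the applicant has passed the Part V examination? no. So the applicant is not a Standard Graduate.
Under section 6: the applicant has no adverse disciplinary record? no; and applicant's post-qualification experience: 2.5 years ≥ 5.1 years? no, so negated condition yes. So the applicant is not a Tier II Person.
Under section 4: Exempt Candidate (section 3)? yes; or Standard Graduate (section 8)? no; or Tier II Person (section 6)? no. So the applicant is a Designated Person.
Under section 10: the applicant has submitted a supervisor's reference? yes; and the applicant holds indemnity cover? yes. So the applicant is an Approved Applicant.
Under section 13: the applicant does not hold indemnity cover? no; or the applicant has submitted a supervisor's reference? yes. So the applicant is a Provisional Graduate.
Under section 9: the applicant has not completed a period of supervised practice? yes; and Approved Applicant (section 10)? yes; and not a Provisional Graduate (section 13)? no. So the applicant is not a Permitted Person.
Under section 2: the applicant's principal place of practice is within the jurisdiction? no; or applicant's post-qualification experience: 2.5 years ≥ 5.1 years? no, so negated condition yes. So the applicant is a Protected Practitioner.
Under section 11: Designated Person (section 4)? yes; Permitted Person (section 9)? no; Protected Practitioner (section 2)? yes — 2 of 3 hold (need ≥2) → satisfied.

Yes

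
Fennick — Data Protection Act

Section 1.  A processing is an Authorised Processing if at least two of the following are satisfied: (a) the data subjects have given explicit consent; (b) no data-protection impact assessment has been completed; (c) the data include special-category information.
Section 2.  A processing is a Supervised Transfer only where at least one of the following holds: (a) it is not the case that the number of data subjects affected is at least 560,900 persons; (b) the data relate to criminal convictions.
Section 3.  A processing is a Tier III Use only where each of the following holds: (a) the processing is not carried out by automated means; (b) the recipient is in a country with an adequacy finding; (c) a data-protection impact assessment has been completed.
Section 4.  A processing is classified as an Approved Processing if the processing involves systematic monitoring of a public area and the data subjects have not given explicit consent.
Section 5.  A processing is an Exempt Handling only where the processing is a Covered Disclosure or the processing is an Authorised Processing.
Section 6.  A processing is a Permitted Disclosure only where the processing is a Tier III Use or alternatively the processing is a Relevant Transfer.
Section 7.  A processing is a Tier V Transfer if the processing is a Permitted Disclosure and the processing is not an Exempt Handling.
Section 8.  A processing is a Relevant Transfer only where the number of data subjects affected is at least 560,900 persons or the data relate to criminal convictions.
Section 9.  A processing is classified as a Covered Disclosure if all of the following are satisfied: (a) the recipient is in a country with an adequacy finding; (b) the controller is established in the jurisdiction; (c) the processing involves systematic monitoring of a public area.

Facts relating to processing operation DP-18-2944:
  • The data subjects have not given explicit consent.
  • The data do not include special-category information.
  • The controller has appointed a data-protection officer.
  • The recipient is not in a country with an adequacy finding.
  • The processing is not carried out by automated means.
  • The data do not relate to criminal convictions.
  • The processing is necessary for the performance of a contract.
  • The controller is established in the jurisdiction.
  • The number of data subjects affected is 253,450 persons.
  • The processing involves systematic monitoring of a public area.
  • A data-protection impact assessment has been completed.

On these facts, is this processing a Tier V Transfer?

No

section 3 — Tier III Use: [the processing is not carried out by automated means? yes] AND [the recipient is in a country with an adequacy finding? no] AND [a data-protection impact assessment has been completed? yes] → not satisfied.
section 8 — Relevant Transfer: [number of data subjects affected: 253,450 persons ≥ 560,900 persons? no] OR [the data relate to criminal convictions? no] → not satisfied.
section 6 — Permitted Disclosure: [Tier III Use (section 3)? no] OR [Relevant Transfer (section 8)? no] → not satisfied.
section 9 — Covered Disclosure: [the recipient is in a country with an adequacy finding? no] AND [the controller is established in the jurisdiction? yes] AND [the processing involves systematic monitoring of a public area? yes] → not satisfied.
section 1 — Authorised Processing: the data subjects have given explicit consent? no; no data-protection impact assessment has been completed? no; the data include special-category information? no — 0 of 3 hold (need ≥2) → not satisfied.
section 5 — Exempt Handling: [Covered Disclosure (section 9)? no] OR [Authorised Processing (section 1)? no] → not satisfied.
section 7 — Tier V Transfer: [Permitted Disclosure (section 6)? no] AND [not an Exempt Handling (section 5)? yes] → not satisfied.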